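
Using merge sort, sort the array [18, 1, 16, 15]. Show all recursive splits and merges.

Merge sort trace:

Split: [18, 1, 16, 15] -> [18, 1] and [16, 15]
  Split: [18, 1] -> [18] and [1]
  Merge: [18] + [1] -> [1, 18]
  Split: [16, 15] -> [16] and [15]
  Merge: [16] + [15] -> [15, 16]
Merge: [1, 18] + [15, 16] -> [1, 15, 16, 18]

Final sorted array: [1, 15, 16, 18]

The merge sort proceeds by recursively splitting the array and merging sorted halves.
After all merges, the sorted array is [1, 15, 16, 18].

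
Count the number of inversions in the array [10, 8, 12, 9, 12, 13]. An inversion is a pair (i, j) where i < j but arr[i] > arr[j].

Finding inversions in [10, 8, 12, 9, 12, 13]:

(0, 1): arr[0]=10 > arr[1]=8
(0, 3): arr[0]=10 > arr[3]=9
(2, 3): arr[2]=12 > arr[3]=9

Total inversions: 3

The array has 3 inversion(s): (0,1), (0,3), (2,3). Each pair (i,j) satisfies i < j and arr[i] > arr[j].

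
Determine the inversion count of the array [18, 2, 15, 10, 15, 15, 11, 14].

Finding inversions in [18, 2, 15, 10, 15, 15, 11, 14]:

(0, 1): arr[0]=18 > arr[1]=2
(0, 2): arr[0]=18 > arr[2]=15
(0, 3): arr[0]=18 > arr[3]=10
(0, 4): arr[0]=18 > arr[4]=15
(0, 5): arr[0]=18 > arr[5]=15
(0, 6): arr[0]=18 > arr[6]=11
(0, 7): arr[0]=18 > arr[7]=14
(2, 3): arr[2]=15 > arr[3]=10
(2, 6): arr[2]=15 > arr[6]=11
(2, 7): arr[2]=15 > arr[7]=14
(4, 6): arr[4]=15 > arr[6]=11
(4, 7): arr[4]=15 > arr[7]=14
(5, 6): arr[5]=15 > arr[6]=11
(5, 7): arr[5]=15 > arr[7]=14

Total inversions: 14

The array has 14 inversion(s): (0,1), (0,2), (0,3), (0,4), (0,5), (0,6), (0,7), (2,3), (2,6), (2,7), (4,6), (4,7), (5,6), (5,7). Each pair (i,j) satisfies i < j and arr[i] > arr[j].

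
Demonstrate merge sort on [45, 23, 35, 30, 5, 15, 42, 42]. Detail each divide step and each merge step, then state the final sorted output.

Merge sort trace:

Split: [45, 23, 35, 30, 5, 15, 42, 42] -> [45, 23, 35, 30] and [5, 15, 42, 42]
  Split: [45, 23, 35, 30] -> [45, 23] and [35, 30]
    Split: [45, 23] -> [45] and [23]
    Merge: [45] + [23] -> [23, 45]
    Split: [35, 30] -> [35] and [30]
    Merge: [35] + [30] -> [30, 35]
  Merge: [23, 45] + [30, 35] -> [23, 30, 35, 45]
  Split: [5, 15, 42, 42] -> [5, 15] and [42, 42]
    Split: [5, 15] -> [5] and [15]
    Merge: [5] + [15] -> [5, 15]
    Split: [42, 42] -> [42] and [42]
    Merge: [42] + [42] -> [42, 42]
  Merge: [5, 15] + [42, 42] -> [5, 15, 42, 42]
Merge: [23, 30, 35, 45] + [5, 15, 42, 42] -> [5, 15, 23, 30, 35, 42, 42, 45]

Final sorted array: [5, 15, 23, 30, 35, 42, 42, 45]

The merge sort proceeds by recursively splitting the array and merging sorted halves.
After all merges, the sorted array is [5, 15, 23, 30, 35, 42, 42, 45].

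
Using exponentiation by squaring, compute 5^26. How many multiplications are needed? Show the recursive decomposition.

Computing 5^26 by squaring (build up from 5^1; each line after the first costs one multiplication):

5^1 = 5
5^2 = (5^1)^2 = 5^2 = 25
5^3 = 5 * 5^2 = 5 * 25 = 125
5^6 = (5^3)^2 = 125^2 = 15625
5^12 = (5^6)^2 = 15625^2 = 244140625
5^13 = 5 * 5^12 = 5 * 244140625 = 1220703125
5^26 = (5^13)^2 = 1220703125^2 = 1490116119384765625

Result: 1490116119384765625
Multiplications needed: 6 (6 lines after 5^1)

5^26 = 1490116119384765625. Using exponentiation by squaring, this requires 6 multiplications. The key idea: if the exponent is even, square the half-power; if odd, multiply by the base once.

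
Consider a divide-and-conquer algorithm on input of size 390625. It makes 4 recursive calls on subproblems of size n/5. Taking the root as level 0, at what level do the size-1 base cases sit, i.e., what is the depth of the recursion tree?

For divide and conquer with division factor 5:

Problem sizes at each level:
Level 0: 390625
Level 1: 78125
Level 2: 15625
Level 3: 3125
Level 4: 625
Level 5: 125
Level 6: 25
Level 7: 5
Level 8: 1

The root is level 0 and the size-1 base case is level 8 (the tree spans levels 0 through 8, i.e. 9 levels counting the root), so the depth is the number of divisions: log_5(390625) = 8

The recursion tree depth is log_5(390625) = 8. At each level, the problem size is divided by 5, so it takes 8 divisions to reduce to a base case of size 1. The algorithm makes 4 recursive calls at each level.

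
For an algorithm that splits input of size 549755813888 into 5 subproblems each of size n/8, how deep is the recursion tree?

For divide and conquer with division factor 8:

Problem sizes at each level:
Level 0: 549755813888
Level 1: 68719476736
Level 2: 8589934592
Level 3: 1073741824
Level 4: 134217728
Level 5: 16777216
Level 6: 2097152
Level 7: 262144
Level 8: 32768
Level 9: 4096
Level 10: 512
Level 11: 64
Level 12: 8
Level 13: 1

The root is level 0 and the size-1 base case is level 13 (the tree spans levels 0 through 13, i.e. 14 levels counting the root), so the depth is the number of divisions: log_8(549755813888) = 13

The recursion tree depth is log_8(549755813888) = 13. At each level, the problem size is divided by 8, so it takes 13 divisions to reduce to a base case of size 1. The algorithm makes 5 recursive calls at each level.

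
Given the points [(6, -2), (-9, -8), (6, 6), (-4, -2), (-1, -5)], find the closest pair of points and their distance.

Computing all pairwise distances among 5 points:

d((6, -2), (-9, -8)) = 16.1555
d((6, -2), (6, 6)) = 8.0
d((6, -2), (-4, -2)) = 10.0
d((6, -2), (-1, -5)) = 7.6158
d((-9, -8), (6, 6)) = 20.5183
d((-9, -8), (-4, -2)) = 7.8102
d((-9, -8), (-1, -5)) = 8.544
d((6, 6), (-4, -2)) = 12.8062
d((6, 6), (-1, -5)) = 13.0384
d((-4, -2), (-1, -5)) = 4.2426 <-- minimum

Closest pair: (-4, -2) and (-1, -5) with distance 4.2426

The closest pair is (-4, -2) and (-1, -5) with Euclidean distance 4.2426. For 5 points, brute-force pairwise comparison is shown above. For large n, the divide-and-conquer algorithm (sort by x, recurse on halves, check the dividing strip) achieves O(n log n).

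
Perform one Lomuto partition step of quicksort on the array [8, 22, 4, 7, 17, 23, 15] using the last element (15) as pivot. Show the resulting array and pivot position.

Lomuto partition with pivot = 15:

Initial array: [8, 22, 4, 7, 17, 23, 15]

arr[0]=8 <= 15: swap with position 0, array becomes [8, 22, 4, 7, 17, 23, 15]
arr[1]=22 > 15: no swap
arr[2]=4 <= 15: swap with position 1, array becomes [8, 4, 22, 7, 17, 23, 15]
arr[3]=7 <= 15: swap with position 2, array becomes [8, 4, 7, 22, 17, 23, 15]
arr[4]=17 > 15: no swap
arr[5]=23 > 15: no swap

Place pivot at position 3: [8, 4, 7, 15, 17, 23, 22]
Pivot position: 3

After partitioning with pivot 15, the array becomes [8, 4, 7, 15, 17, 23, 22]. The pivot is placed at index 3. All elements to the left of the pivot are <= 15, and all elements to the right are > 15.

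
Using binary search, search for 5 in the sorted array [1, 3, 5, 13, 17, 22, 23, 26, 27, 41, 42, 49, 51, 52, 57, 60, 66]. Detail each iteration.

Binary search for 5 in [1, 3, 5, 13, 17, 22, 23, 26, 27, 41, 42, 49, 51, 52, 57, 60, 66]:

lo=0, hi=16, mid=8, arr[mid]=27 -> 27 > 5, search left half
lo=0, hi=7, mid=3, arr[mid]=13 -> 13 > 5, search left half
lo=0, hi=2, mid=1, arr[mid]=3 -> 3 < 5, search right half
lo=2, hi=2, mid=2, arr[mid]=5 -> Found target at index 2!

Binary search finds 5 at index 2 after 4 comparisons. The search repeatedly halves the search space by comparing with the middle element.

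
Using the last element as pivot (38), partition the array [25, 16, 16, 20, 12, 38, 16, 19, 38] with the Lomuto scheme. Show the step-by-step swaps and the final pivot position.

Lomuto partition with pivot = 38:

Initial array: [25, 16, 16, 20, 12, 38, 16, 19, 38]

arr[0]=25 <= 38: swap with position 0, array becomes [25, 16, 16, 20, 12, 38, 16, 19, 38]
arr[1]=16 <= 38: swap with position 1, array becomes [25, 16, 16, 20, 12, 38, 16, 19, 38]
arr[2]=16 <= 38: swap with position 2, array becomes [25, 16, 16, 20, 12, 38, 16, 19, 38]
arr[3]=20 <= 38: swap with position 3, array becomes [25, 16, 16, 20, 12, 38, 16, 19, 38]
arr[4]=12 <= 38: swap with position 4, array becomes [25, 16, 16, 20, 12, 38, 16, 19, 38]
arr[5]=38 <= 38: swap with position 5, array becomes [25, 16, 16, 20, 12, 38, 16, 19, 38]
arr[6]=16 <= 38: swap with position 6, array becomes [25, 16, 16, 20, 12, 38, 16, 19, 38]
arr[7]=19 <= 38: swap with position 7, array becomes [25, 16, 16, 20, 12, 38, 16, 19, 38]

Place pivot at position 8: [25, 16, 16, 20, 12, 38, 16, 19, 38]
Pivot position: 8

After partitioning with pivot 38, the array becomes [25, 16, 16, 20, 12, 38, 16, 19, 38]. The pivot is placed at index 8. All elements to the left of the pivot are <= 38, and all elements to the right are > 38.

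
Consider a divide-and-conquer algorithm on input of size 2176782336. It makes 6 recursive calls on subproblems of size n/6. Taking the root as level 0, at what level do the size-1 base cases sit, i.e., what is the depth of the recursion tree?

For divide and conquer with division factor 6:

Problem sizes at each level:
Level 0: 2176782336
Level 1: 362797056
Level 2: 60466176
Level 3: 10077696
Level 4: 1679616
Level 5: 279936
Level 6: 46656
Level 7: 7776
Level 8: 1296
Level 9: 216
Level 10: 36
Level 11: 6
Level 12: 1

The root is level 0 and the size-1 base case is level 12 (the tree spans levels 0 through 12, i.e. 13 levels counting the root), so the depth is the number of divisions: log_6(2176782336) = 12

The recursion tree depth is log_6(2176782336) = 12. At each level, the problem size is divided by 6, so it takes 12 divisions to reduce to a base case of size 1. The algorithm makes 6 recursive calls at each level.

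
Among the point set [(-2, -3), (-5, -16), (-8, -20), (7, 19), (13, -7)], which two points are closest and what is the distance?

Computing all pairwise distances among 5 points:

d((-2, -3), (-5, -16)) = 13.3417
d((-2, -3), (-8, -20)) = 18.0278
d((-2, -3), (7, 19)) = 23.7697
d((-2, -3), (13, -7)) = 15.5242
d((-5, -16), (-8, -20)) = 5.0 <-- minimum
d((-5, -16), (7, 19)) = 37.0
d((-5, -16), (13, -7)) = 20.1246
d((-8, -20), (7, 19)) = 41.7852
d((-8, -20), (13, -7)) = 24.6982
d((7, 19), (13, -7)) = 26.6833

Closest pair: (-5, -16) and (-8, -20) with distance 5.0

The closest pair is (-5, -16) and (-8, -20) with Euclidean distance 5.0. For 5 points, brute-force pairwise comparison is shown above. For large n, the divide-and-conquer algorithm (sort by x, recurse on halves, check the dividing strip) achieves O(n log n).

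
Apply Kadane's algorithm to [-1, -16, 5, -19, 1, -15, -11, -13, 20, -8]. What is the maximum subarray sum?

Using Kadane's algorithm on [-1, -16, 5, -19, 1, -15, -11, -13, 20, -8]:

Scanning through the array:
Position 1 (value -16): max_ending_here = -16, max_so_far = -1
Position 2 (value 5): max_ending_here = 5, max_so_far = 5
Position 3 (value -19): max_ending_here = -14, max_so_far = 5
Position 4 (value 1): max_ending_here = 1, max_so_far = 5
Position 5 (value -15): max_ending_here = -14, max_so_far = 5
Position 6 (value -11): max_ending_here = -11, max_so_far = 5
Position 7 (value -13): max_ending_here = -13, max_so_far = 5
Position 8 (value 20): max_ending_here = 20, max_so_far = 20
Position 9 (value -8): max_ending_here = 12, max_so_far = 20

Maximum subarray: [20]
Maximum sum: 20

The maximum subarray is [20] with sum 20. This subarray runs from index 8 to index 8.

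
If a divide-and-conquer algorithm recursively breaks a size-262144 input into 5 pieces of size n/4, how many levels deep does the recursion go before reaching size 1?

For divide and conquer with division factor 4:

Problem sizes at each level:
Level 0: 262144
Level 1: 65536
Level 2: 16384
Level 3: 4096
Level 4: 1024
Level 5: 256
Level 6: 64
Level 7: 16
Level 8: 4
Level 9: 1

The root is level 0 and the size-1 base case is level 9 (the tree spans levels 0 through 9, i.e. 10 levels counting the root), so the depth is the number of divisions: log_4(262144) = 9

The recursion tree depth is log_4(262144) = 9. At each level, the problem size is divided by 4, so it takes 9 divisions to reduce to a base case of size 1. The algorithm makes 5 recursive calls at each level.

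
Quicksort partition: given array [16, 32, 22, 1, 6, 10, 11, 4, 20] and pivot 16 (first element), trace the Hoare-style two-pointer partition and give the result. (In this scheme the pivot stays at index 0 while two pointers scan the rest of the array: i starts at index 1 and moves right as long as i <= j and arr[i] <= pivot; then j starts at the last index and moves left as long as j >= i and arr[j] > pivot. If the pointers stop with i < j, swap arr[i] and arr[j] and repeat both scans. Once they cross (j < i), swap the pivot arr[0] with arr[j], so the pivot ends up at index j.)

Hoare-style two-pointer partition with pivot = 16:

Initial array: [16, 32, 22, 1, 6, 10, 11, 4, 20]

Pointers start at i = 1, j = 8.
i stops at index 1 (arr[1]=32 > 16), j stops at index 7 (arr[7]=4 <= 16): swap arr[1] and arr[7], array becomes [16, 4, 22, 1, 6, 10, 11, 32, 20]
i stops at index 2 (arr[2]=22 > 16), j stops at index 6 (arr[6]=11 <= 16): swap arr[2] and arr[6], array becomes [16, 4, 11, 1, 6, 10, 22, 32, 20]
i ends at 6, j ends at 5: the pointers have crossed (j < i), so scanning stops.

Swap pivot arr[0] with arr[5] to place pivot at position 5: [10, 4, 11, 1, 6, 16, 22, 32, 20]
Pivot position: 5

After partitioning with pivot 16, the array becomes [10, 4, 11, 1, 6, 16, 22, 32, 20]. The pivot is placed at index 5. All elements to the left of the pivot are <= 16, and all elements to the right are > 16.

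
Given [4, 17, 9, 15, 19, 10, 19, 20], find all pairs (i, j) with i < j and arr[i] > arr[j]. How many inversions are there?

Finding inversions in [4, 17, 9, 15, 19, 10, 19, 20]:

(1, 2): arr[1]=17 > arr[2]=9
(1, 3): arr[1]=17 > arr[3]=15
(1, 5): arr[1]=17 > arr[5]=10
(3, 5): arr[3]=15 > arr[5]=10
(4, 5): arr[4]=19 > arr[5]=10

Total inversions: 5

The array has 5 inversion(s): (1,2), (1,3), (1,5), (3,5), (4,5). Each pair (i,j) satisfies i < j and arr[i] > arr[j].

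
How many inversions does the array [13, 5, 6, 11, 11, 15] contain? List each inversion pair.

Finding inversions in [13, 5, 6, 11, 11, 15]:

(0, 1): arr[0]=13 > arr[1]=5
(0, 2): arr[0]=13 > arr[2]=6
(0, 3): arr[0]=13 > arr[3]=11
(0, 4): arr[0]=13 > arr[4]=11

Total inversions: 4

The array has 4 inversion(s): (0,1), (0,2), (0,3), (0,4). Each pair (i,j) satisfies i < j and arr[i] > arr[j].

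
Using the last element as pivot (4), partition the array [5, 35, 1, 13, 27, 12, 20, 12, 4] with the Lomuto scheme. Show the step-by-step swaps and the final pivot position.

Lomuto partition with pivot = 4:

Initial array: [5, 35, 1, 13, 27, 12, 20, 12, 4]

arr[0]=5 > 4: no swap
arr[1]=35 > 4: no swap
arr[2]=1 <= 4: swap with position 0, array becomes [1, 35, 5, 13, 27, 12, 20, 12, 4]
arr[3]=13 > 4: no swap
arr[4]=27 > 4: no swap
arr[5]=12 > 4: no swap
arr[6]=20 > 4: no swap
arr[7]=12 > 4: no swap

Place pivot at position 1: [1, 4, 5, 13, 27, 12, 20, 12, 35]
Pivot position: 1

After partitioning with pivot 4, the array becomes [1, 4, 5, 13, 27, 12, 20, 12, 35]. The pivot is placed at index 1. All elements to the left of the pivot are <= 4, and all elements to the right are > 4.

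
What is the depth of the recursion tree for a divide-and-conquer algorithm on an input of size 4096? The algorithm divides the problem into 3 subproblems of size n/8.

For divide and conquer with division factor 8:

Problem sizes at each level:
Level 0: 4096
Level 1: 512
Level 2: 64
Level 3: 8
Level 4: 1

The root is level 0 and the size-1 base case is level 4 (the tree spans levels 0 through 4, i.e. 5 levels counting the root), so the depth is the number of divisions: log_8(4096) = 4

The recursion tree depth is log_8(4096) = 4. At each level, the problem size is divided by 8, so it takes 4 divisions to reduce to a base case of size 1. The algorithm makes 3 recursive calls at each level.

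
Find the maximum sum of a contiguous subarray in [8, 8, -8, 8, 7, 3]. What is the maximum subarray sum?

Using Kadane's algorithm on [8, 8, -8, 8, 7, 3]:

Scanning through the array:
Position 1 (value 8): max_ending_here = 16, max_so_far = 16
Position 2 (value -8): max_ending_here = 8, max_so_far = 16
Position 3 (value 8): max_ending_here = 16, max_so_far = 16
Position 4 (value 7): max_ending_here = 23, max_so_far = 23
Position 5 (value 3): max_ending_here = 26, max_so_far = 26

Maximum subarray: [8, 8, -8, 8, 7, 3]
Maximum sum: 26

The maximum subarray is [8, 8, -8, 8, 7, 3] with sum 26. This subarray runs from index 0 to index 5.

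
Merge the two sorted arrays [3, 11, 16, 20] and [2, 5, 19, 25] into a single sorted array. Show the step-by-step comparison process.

Merging process:

Compare 3 vs 2: take 2 from right. Merged: [2]
Compare 3 vs 5: take 3 from left. Merged: [2, 3]
Compare 11 vs 5: take 5 from right. Merged: [2, 3, 5]
Compare 11 vs 19: take 11 from left. Merged: [2, 3, 5, 11]
Compare 16 vs 19: take 16 from left. Merged: [2, 3, 5, 11, 16]
Compare 20 vs 19: take 19 from right. Merged: [2, 3, 5, 11, 16, 19]
Compare 20 vs 25: take 20 from left. Merged: [2, 3, 5, 11, 16, 19, 20]
Append remaining from right: [25]. Merged: [2, 3, 5, 11, 16, 19, 20, 25]

Final merged array: [2, 3, 5, 11, 16, 19, 20, 25]
Total comparisons: 7

The merged array is [2, 3, 5, 11, 16, 19, 20, 25], requiring 7 comparisons. The merge step runs in O(n) time where n is the total number of elements.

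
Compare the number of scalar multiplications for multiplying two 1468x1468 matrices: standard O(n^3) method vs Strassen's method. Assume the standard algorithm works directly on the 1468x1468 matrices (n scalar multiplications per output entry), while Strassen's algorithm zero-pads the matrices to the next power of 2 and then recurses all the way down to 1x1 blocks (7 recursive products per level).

Matrix multiplication for 1468x1468 matrices:

Strassen's algorithm requires power-of-2 dimensions. Pad 1468x1468 to 2048x2048 (next power of 2).

Standard algorithm: 1468^3 = 3163575232 multiplications
Strassen's algorithm: 7^(log2(2048)) = 7^11 = 1977326743 multiplications
Savings: 3163575232 - 1977326743 = 1186248489 multiplications

Standard: 3163575232 multiplications (1468^3). Strassen: 1977326743 multiplications (7^11, after padding to 2048x2048). Strassen reduces 8 recursive multiplications to 7 at each level.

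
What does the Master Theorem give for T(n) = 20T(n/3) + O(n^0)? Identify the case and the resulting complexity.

Master Theorem for T(n) = 20T(n/3) + O(n^0):

a = 20, b = 3, c = 0
log_b(a) = log_3(20) = 2.7268

Case 1: c = 0 < log_3(20) = 2.7268
T(n) = O(n^(log_3 20))

For T(n) = 20T(n/3) + O(n^0): log_3(20) = 2.7268. This is Case 1 of the Master Theorem (c < log_b(a), work dominated by leaves), giving O(n^(log_3 20)).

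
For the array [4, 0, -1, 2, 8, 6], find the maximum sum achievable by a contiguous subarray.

Using Kadane's algorithm on [4, 0, -1, 2, 8, 6]:

Scanning through the array:
Position 1 (value 0): max_ending_here = 4, max_so_far = 4
Position 2 (value -1): max_ending_here = 3, max_so_far = 4
Position 3 (value 2): max_ending_here = 5, max_so_far = 5
Position 4 (value 8): max_ending_here = 13, max_so_far = 13
Position 5 (value 6): max_ending_here = 19, max_so_far = 19

Maximum subarray: [4, 0, -1, 2, 8, 6]
Maximum sum: 19

The maximum subarray is [4, 0, -1, 2, 8, 6] with sum 19. This subarray runs from index 0 to index 5.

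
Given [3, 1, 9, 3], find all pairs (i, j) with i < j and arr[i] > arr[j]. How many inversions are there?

Finding inversions in [3, 1, 9, 3]:

(0, 1): arr[0]=3 > arr[1]=1
(2, 3): arr[2]=9 > arr[3]=3

Total inversions: 2

The array has 2 inversion(s): (0,1), (2,3). Each pair (i,j) satisfies i < j and arr[i] > arr[j].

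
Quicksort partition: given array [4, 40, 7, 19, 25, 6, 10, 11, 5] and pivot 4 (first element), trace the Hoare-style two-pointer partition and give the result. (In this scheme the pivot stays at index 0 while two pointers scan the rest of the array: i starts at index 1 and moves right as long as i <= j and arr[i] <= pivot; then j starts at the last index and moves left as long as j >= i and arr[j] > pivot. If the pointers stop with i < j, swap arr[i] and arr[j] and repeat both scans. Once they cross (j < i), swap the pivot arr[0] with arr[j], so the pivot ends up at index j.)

Hoare-style two-pointer partition with pivot = 4:

Initial array: [4, 40, 7, 19, 25, 6, 10, 11, 5]

Pointers start at i = 1, j = 8.
i ends at 1, j ends at 0: the pointers have crossed (j < i), so scanning stops.

j = 0, so swapping arr[0] with arr[j] leaves the pivot at position 0: [4, 40, 7, 19, 25, 6, 10, 11, 5]
Pivot position: 0

After partitioning with pivot 4, the array becomes [4, 40, 7, 19, 25, 6, 10, 11, 5]. The pivot is placed at index 0. All elements to the left of the pivot are <= 4, and all elements to the right are > 4.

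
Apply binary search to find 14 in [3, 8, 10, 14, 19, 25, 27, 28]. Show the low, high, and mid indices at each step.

Binary search for 14 in [3, 8, 10, 14, 19, 25, 27, 28]:

lo=0, hi=7, mid=3, arr[mid]=14 -> Found target at index 3!

Binary search finds 14 at index 3 after 1 comparisons. The search repeatedly halves the search space by comparing with the middle element.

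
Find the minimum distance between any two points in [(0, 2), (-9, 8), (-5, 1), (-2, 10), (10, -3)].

Computing all pairwise distances among 5 points:

d((0, 2), (-9, 8)) = 10.8167
d((0, 2), (-5, 1)) = 5.099 <-- minimum
d((0, 2), (-2, 10)) = 8.2462
d((0, 2), (10, -3)) = 11.1803
d((-9, 8), (-5, 1)) = 8.0623
d((-9, 8), (-2, 10)) = 7.2801
d((-9, 8), (10, -3)) = 21.9545
d((-5, 1), (-2, 10)) = 9.4868
d((-5, 1), (10, -3)) = 15.5242
d((-2, 10), (10, -3)) = 17.6918

Closest pair: (0, 2) and (-5, 1) with distance 5.099

The closest pair is (0, 2) and (-5, 1) with Euclidean distance 5.099. For 5 points, brute-force pairwise comparison is shown above. For large n, the divide-and-conquer algorithm (sort by x, recurse on halves, check the dividing strip) achieves O(n log n).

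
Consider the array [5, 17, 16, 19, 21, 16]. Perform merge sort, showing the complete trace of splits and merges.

Merge sort trace:

Split: [5, 17, 16, 19, 21, 16] -> [5, 17, 16] and [19, 21, 16]
  Split: [5, 17, 16] -> [5] and [17, 16]
    Split: [17, 16] -> [17] and [16]
    Merge: [17] + [16] -> [16, 17]
  Merge: [5] + [16, 17] -> [5, 16, 17]
  Split: [19, 21, 16] -> [19] and [21, 16]
    Split: [21, 16] -> [21] and [16]
    Merge: [21] + [16] -> [16, 21]
  Merge: [19] + [16, 21] -> [16, 19, 21]
Merge: [5, 16, 17] + [16, 19, 21] -> [5, 16, 16, 17, 19, 21]

Final sorted array: [5, 16, 16, 17, 19, 21]

The merge sort proceeds by recursively splitting the array and merging sorted halves.
After all merges, the sorted array is [5, 16, 16, 17, 19, 21].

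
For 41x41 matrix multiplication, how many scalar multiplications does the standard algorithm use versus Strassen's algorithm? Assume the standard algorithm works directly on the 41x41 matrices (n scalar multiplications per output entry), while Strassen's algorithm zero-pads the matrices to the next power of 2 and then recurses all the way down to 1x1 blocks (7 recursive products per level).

Matrix multiplication for 41x41 matrices:

Strassen's algorithm requires power-of-2 dimensions. Pad 41x41 to 64x64 (next power of 2).

Standard algorithm: 41^3 = 68921 multiplications
Strassen's algorithm: 7^(log2(64)) = 7^6 = 117649 multiplications
Difference: 68921 - 117649 = -48728 (Strassen uses MORE here due to padding overhead — for small or just-over-power-of-2 n, padding can outweigh the per-level savings)

Standard: 68921 multiplications (41^3). Strassen: 117649 multiplications (7^6, after padding to 64x64). Strassen reduces 8 recursive multiplications to 7 at each level.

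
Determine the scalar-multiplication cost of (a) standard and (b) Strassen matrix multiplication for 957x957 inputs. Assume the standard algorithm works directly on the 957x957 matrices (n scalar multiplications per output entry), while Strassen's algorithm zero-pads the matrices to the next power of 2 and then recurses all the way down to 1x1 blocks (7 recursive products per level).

Matrix multiplication for 957x957 matrices:

Strassen's algorithm requires power-of-2 dimensions. Pad 957x957 to 1024x1024 (next power of 2).

Standard algorithm: 957^3 = 876467493 multiplications
Strassen's algorithm: 7^(log2(1024)) = 7^10 = 282475249 multiplications
Savings: 876467493 - 282475249 = 593992244 multiplications

Standard: 876467493 multiplications (957^3). Strassen: 282475249 multiplications (7^10, after padding to 1024x1024). Strassen reduces 8 recursive multiplications to 7 at each level.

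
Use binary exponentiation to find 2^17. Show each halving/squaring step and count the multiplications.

Computing 2^17 by squaring (build up from 2^1; each line after the first costs one multiplication):

2^1 = 2
2^2 = (2^1)^2 = 2^2 = 4
2^4 = (2^2)^2 = 4^2 = 16
2^8 = (2^4)^2 = 16^2 = 256
2^16 = (2^8)^2 = 256^2 = 65536
2^17 = 2 * 2^16 = 2 * 65536 = 131072

Result: 131072
Multiplications needed: 5 (5 lines after 2^1)

2^17 = 131072. Using exponentiation by squaring, this requires 5 multiplications. The key idea: if the exponent is even, square the half-power; if odd, multiply by the base once.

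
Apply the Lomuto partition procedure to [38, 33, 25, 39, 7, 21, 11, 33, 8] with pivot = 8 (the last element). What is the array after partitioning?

Lomuto partition with pivot = 8:

Initial array: [38, 33, 25, 39, 7, 21, 11, 33, 8]

arr[0]=38 > 8: no swap
arr[1]=33 > 8: no swap
arr[2]=25 > 8: no swap
arr[3]=39 > 8: no swap
arr[4]=7 <= 8: swap with position 0, array becomes [7, 33, 25, 39, 38, 21, 11, 33, 8]
arr[5]=21 > 8: no swap
arr[6]=11 > 8: no swap
arr[7]=33 > 8: no swap

Place pivot at position 1: [7, 8, 25, 39, 38, 21, 11, 33, 33]
Pivot position: 1

After partitioning with pivot 8, the array becomes [7, 8, 25, 39, 38, 21, 11, 33, 33]. The pivot is placed at index 1. All elements to the left of the pivot are <= 8, and all elements to the right are > 8.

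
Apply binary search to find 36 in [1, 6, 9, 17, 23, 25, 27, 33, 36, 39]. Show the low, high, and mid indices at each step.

Binary search for 36 in [1, 6, 9, 17, 23, 25, 27, 33, 36, 39]:

lo=0, hi=9, mid=4, arr[mid]=23 -> 23 < 36, search right half
lo=5, hi=9, mid=7, arr[mid]=33 -> 33 < 36, search right half
lo=8, hi=9, mid=8, arr[mid]=36 -> Found target at index 8!

Binary search finds 36 at index 8 after 3 comparisons. The search repeatedly halves the search space by comparing with the middle element.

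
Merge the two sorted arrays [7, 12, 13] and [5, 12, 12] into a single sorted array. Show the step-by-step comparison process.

Merging process:

Compare 7 vs 5: take 5 from right. Merged: [5]
Compare 7 vs 12: take 7 from left. Merged: [5, 7]
Compare 12 vs 12: take 12 from left. Merged: [5, 7, 12]
Compare 13 vs 12: take 12 from right. Merged: [5, 7, 12, 12]
Compare 13 vs 12: take 12 from right. Merged: [5, 7, 12, 12, 12]
Append remaining from left: [13]. Merged: [5, 7, 12, 12, 12, 13]

Final merged array: [5, 7, 12, 12, 12, 13]
Total comparisons: 5

The merged array is [5, 7, 12, 12, 12, 13], requiring 5 comparisons. The merge step runs in O(n) time where n is the total number of elements.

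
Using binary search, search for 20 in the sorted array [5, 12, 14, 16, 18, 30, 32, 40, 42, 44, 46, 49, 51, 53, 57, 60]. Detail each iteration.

Binary search for 20 in [5, 12, 14, 16, 18, 30, 32, 40, 42, 44, 46, 49, 51, 53, 57, 60]:

lo=0, hi=15, mid=7, arr[mid]=40 -> 40 > 20, search left half
lo=0, hi=6, mid=3, arr[mid]=16 -> 16 < 20, search right half
lo=4, hi=6, mid=5, arr[mid]=30 -> 30 > 20, search left half
lo=4, hi=4, mid=4, arr[mid]=18 -> 18 < 20, search right half
lo=5 > hi=4, target 20 not found

Binary search determines that 20 is not in the array after 4 comparisons. The search space was exhausted without finding the target.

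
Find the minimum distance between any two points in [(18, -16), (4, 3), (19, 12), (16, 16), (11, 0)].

Computing all pairwise distances among 5 points:

d((18, -16), (4, 3)) = 23.6008
d((18, -16), (19, 12)) = 28.0179
d((18, -16), (16, 16)) = 32.0624
d((18, -16), (11, 0)) = 17.4642
d((4, 3), (19, 12)) = 17.4929
d((4, 3), (16, 16)) = 17.6918
d((4, 3), (11, 0)) = 7.6158
d((19, 12), (16, 16)) = 5.0 <-- minimum
d((19, 12), (11, 0)) = 14.4222
d((16, 16), (11, 0)) = 16.7631

Closest pair: (19, 12) and (16, 16) with distance 5.0

The closest pair is (19, 12) and (16, 16) with Euclidean distance 5.0. For 5 points, brute-force pairwise comparison is shown above. For large n, the divide-and-conquer algorithm (sort by x, recurse on halves, check the dividing strip) achieves O(n log n).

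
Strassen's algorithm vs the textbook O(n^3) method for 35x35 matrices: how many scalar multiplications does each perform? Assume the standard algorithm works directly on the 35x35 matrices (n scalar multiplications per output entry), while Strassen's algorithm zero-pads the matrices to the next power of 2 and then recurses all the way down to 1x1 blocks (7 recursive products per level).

Matrix multiplication for 35x35 matrices:

Strassen's algorithm requires power-of-2 dimensions. Pad 35x35 to 64x64 (next power of 2).

Standard algorithm: 35^3 = 42875 multiplications
Strassen's algorithm: 7^(log2(64)) = 7^6 = 117649 multiplications
Difference: 42875 - 117649 = -74774 (Strassen uses MORE here due to padding overhead — for small or just-over-power-of-2 n, padding can outweigh the per-level savings)

Standard: 42875 multiplications (35^3). Strassen: 117649 multiplications (7^6, after padding to 64x64). Strassen reduces 8 recursive multiplications to 7 at each level.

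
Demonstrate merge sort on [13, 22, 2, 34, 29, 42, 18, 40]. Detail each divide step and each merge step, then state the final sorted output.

Merge sort trace:

Split: [13, 22, 2, 34, 29, 42, 18, 40] -> [13, 22, 2, 34] and [29, 42, 18, 40]
  Split: [13, 22, 2, 34] -> [13, 22] and [2, 34]
    Split: [13, 22] -> [13] and [22]
    Merge: [13] + [22] -> [13, 22]
    Split: [2, 34] -> [2] and [34]
    Merge: [2] + [34] -> [2, 34]
  Merge: [13, 22] + [2, 34] -> [2, 13, 22, 34]
  Split: [29, 42, 18, 40] -> [29, 42] and [18, 40]
    Split: [29, 42] -> [29] and [42]
    Merge: [29] + [42] -> [29, 42]
    Split: [18, 40] -> [18] and [40]
    Merge: [18] + [40] -> [18, 40]
  Merge: [29, 42] + [18, 40] -> [18, 29, 40, 42]
Merge: [2, 13, 22, 34] + [18, 29, 40, 42] -> [2, 13, 18, 22, 29, 34, 40, 42]

Final sorted array: [2, 13, 18, 22, 29, 34, 40, 42]

The merge sort proceeds by recursively splitting the array and merging sorted halves.
After all merges, the sorted array is [2, 13, 18, 22, 29, 34, 40, 42].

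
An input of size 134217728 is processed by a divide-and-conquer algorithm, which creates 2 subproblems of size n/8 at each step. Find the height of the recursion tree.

For divide and conquer with division factor 8:

Problem sizes at each level:
Level 0: 134217728
Level 1: 16777216
Level 2: 2097152
Level 3: 262144
Level 4: 32768
Level 5: 4096
Level 6: 512
Level 7: 64
Level 8: 8
Level 9: 1

The root is level 0 and the size-1 base case is level 9 (the tree spans levels 0 through 9, i.e. 10 levels counting the root), so the depth is the number of divisions: log_8(134217728) = 9

The recursion tree depth is log_8(134217728) = 9. At each level, the problem size is divided by 8, so it takes 9 divisions to reduce to a base case of size 1. The algorithm makes 2 recursive calls at each level.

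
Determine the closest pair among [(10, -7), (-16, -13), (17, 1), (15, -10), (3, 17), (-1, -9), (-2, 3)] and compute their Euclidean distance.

Computing all pairwise distances among 7 points:

d((10, -7), (-16, -13)) = 26.6833
d((10, -7), (17, 1)) = 10.6301
d((10, -7), (15, -10)) = 5.831 <-- minimum
d((10, -7), (3, 17)) = 25.0
d((10, -7), (-1, -9)) = 11.1803
d((10, -7), (-2, 3)) = 15.6205
d((-16, -13), (17, 1)) = 35.8469
d((-16, -13), (15, -10)) = 31.1448
d((-16, -13), (3, 17)) = 35.5106
d((-16, -13), (-1, -9)) = 15.5242
d((-16, -13), (-2, 3)) = 21.2603
d((17, 1), (15, -10)) = 11.1803
d((17, 1), (3, 17)) = 21.2603
d((17, 1), (-1, -9)) = 20.5913
d((17, 1), (-2, 3)) = 19.105
d((15, -10), (3, 17)) = 29.5466
d((15, -10), (-1, -9)) = 16.0312
d((15, -10), (-2, 3)) = 21.4009
d((3, 17), (-1, -9)) = 26.3059
d((3, 17), (-2, 3)) = 14.8661
d((-1, -9), (-2, 3)) = 12.0416

Closest pair: (10, -7) and (15, -10) with distance 5.831

The closest pair is (10, -7) and (15, -10) with Euclidean distance 5.831. For 7 points, brute-force pairwise comparison is shown above. For large n, the divide-and-conquer algorithm (sort by x, recurse on halves, check the dividing strip) achieves O(n log n).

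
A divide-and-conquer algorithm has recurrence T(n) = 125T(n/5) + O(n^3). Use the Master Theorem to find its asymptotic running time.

Master Theorem for T(n) = 125T(n/5) + O(n^3):

a = 125, b = 5, c = 3
log_b(a) = log_5(125) = 3.0000

Case 2: c = 3 = log_5(125) = 3.0000
T(n) = O(n^3 log n) = O(n^3 log n)

For T(n) = 125T(n/5) + O(n^3): log_5(125) = 3.0000. This is Case 2 of the Master Theorem (c = log_b(a), equal work at all levels), giving O(n^3 log n).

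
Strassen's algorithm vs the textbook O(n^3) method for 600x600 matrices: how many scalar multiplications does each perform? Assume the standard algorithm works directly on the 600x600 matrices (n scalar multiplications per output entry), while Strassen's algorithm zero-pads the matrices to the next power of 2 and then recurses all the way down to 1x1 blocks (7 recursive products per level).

Matrix multiplication for 600x600 matrices:

Strassen's algorithm requires power-of-2 dimensions. Pad 600x600 to 1024x1024 (next power of 2).

Standard algorithm: 600^3 = 216000000 multiplications
Strassen's algorithm: 7^(log2(1024)) = 7^10 = 282475249 multiplications
Difference: 216000000 - 282475249 = -66475249 (Strassen uses MORE here due to padding overhead — for small or just-over-power-of-2 n, padding can outweigh the per-level savings)

Standard: 216000000 multiplications (600^3). Strassen: 282475249 multiplications (7^10, after padding to 1024x1024). Strassen reduces 8 recursive multiplications to 7 at each level.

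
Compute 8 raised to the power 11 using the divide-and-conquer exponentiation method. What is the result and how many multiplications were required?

Computing 8^11 by squaring (build up from 8^1; each line after the first costs one multiplication):

8^1 = 8
8^2 = (8^1)^2 = 8^2 = 64
8^4 = (8^2)^2 = 64^2 = 4096
8^5 = 8 * 8^4 = 8 * 4096 = 32768
8^10 = (8^5)^2 = 32768^2 = 1073741824
8^11 = 8 * 8^10 = 8 * 1073741824 = 8589934592

Result: 8589934592
Multiplications needed: 5 (5 lines after 8^1)

8^11 = 8589934592. Using exponentiation by squaring, this requires 5 multiplications. The key idea: if the exponent is even, square the half-power; if odd, multiply by the base once.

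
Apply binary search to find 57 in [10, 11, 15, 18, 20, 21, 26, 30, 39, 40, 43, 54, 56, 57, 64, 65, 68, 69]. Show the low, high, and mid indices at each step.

Binary search for 57 in [10, 11, 15, 18, 20, 21, 26, 30, 39, 40, 43, 54, 56, 57, 64, 65, 68, 69]:

lo=0, hi=17, mid=8, arr[mid]=39 -> 39 < 57, search right half
lo=9, hi=17, mid=13, arr[mid]=57 -> Found target at index 13!

Binary search finds 57 at index 13 after 2 comparisons. The search repeatedly halves the search space by comparing with the middle element.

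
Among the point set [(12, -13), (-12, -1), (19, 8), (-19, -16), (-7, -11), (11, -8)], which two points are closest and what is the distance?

Computing all pairwise distances among 6 points:

d((12, -13), (-12, -1)) = 26.8328
d((12, -13), (19, 8)) = 22.1359
d((12, -13), (-19, -16)) = 31.1448
d((12, -13), (-7, -11)) = 19.105
d((12, -13), (11, -8)) = 5.099 <-- minimum
d((-12, -1), (19, 8)) = 32.28
d((-12, -1), (-19, -16)) = 16.5529
d((-12, -1), (-7, -11)) = 11.1803
d((-12, -1), (11, -8)) = 24.0416
d((19, 8), (-19, -16)) = 44.9444
d((19, 8), (-7, -11)) = 32.2025
d((19, 8), (11, -8)) = 17.8885
d((-19, -16), (-7, -11)) = 13.0
d((-19, -16), (11, -8)) = 31.0483
d((-7, -11), (11, -8)) = 18.2483

Closest pair: (12, -13) and (11, -8) with distance 5.099

The closest pair is (12, -13) and (11, -8) with Euclidean distance 5.099. For 6 points, brute-force pairwise comparison is shown above. For large n, the divide-and-conquer algorithm (sort by x, recurse on halves, check the dividing strip) achieves O(n log n).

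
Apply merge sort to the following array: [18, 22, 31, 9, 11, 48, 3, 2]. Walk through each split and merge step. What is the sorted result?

Merge sort trace:

Split: [18, 22, 31, 9, 11, 48, 3, 2] -> [18, 22, 31, 9] and [11, 48, 3, 2]
  Split: [18, 22, 31, 9] -> [18, 22] and [31, 9]
    Split: [18, 22] -> [18] and [22]
    Merge: [18] + [22] -> [18, 22]
    Split: [31, 9] -> [31] and [9]
    Merge: [31] + [9] -> [9, 31]
  Merge: [18, 22] + [9, 31] -> [9, 18, 22, 31]
  Split: [11, 48, 3, 2] -> [11, 48] and [3, 2]
    Split: [11, 48] -> [11] and [48]
    Merge: [11] + [48] -> [11, 48]
    Split: [3, 2] -> [3] and [2]
    Merge: [3] + [2] -> [2, 3]
  Merge: [11, 48] + [2, 3] -> [2, 3, 11, 48]
Merge: [9, 18, 22, 31] + [2, 3, 11, 48] -> [2, 3, 9, 11, 18, 22, 31, 48]

Final sorted array: [2, 3, 9, 11, 18, 22, 31, 48]

The merge sort proceeds by recursively splitting the array and merging sorted halves.
After all merges, the sorted array is [2, 3, 9, 11, 18, 22, 31, 48].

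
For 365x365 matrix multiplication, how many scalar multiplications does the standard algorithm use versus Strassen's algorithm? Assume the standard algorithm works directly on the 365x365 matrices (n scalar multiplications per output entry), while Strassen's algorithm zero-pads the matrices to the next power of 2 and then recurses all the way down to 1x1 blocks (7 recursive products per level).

Matrix multiplication for 365x365 matrices:

Strassen's algorithm requires power-of-2 dimensions. Pad 365x365 to 512x512 (next power of 2).

Standard algorithm: 365^3 = 48627125 multiplications
Strassen's algorithm: 7^(log2(512)) = 7^9 = 40353607 multiplications
Savings: 48627125 - 40353607 = 8273518 multiplications

Standard: 48627125 multiplications (365^3). Strassen: 40353607 multiplications (7^9, after padding to 512x512). Strassen reduces 8 recursive multiplications to 7 at each level.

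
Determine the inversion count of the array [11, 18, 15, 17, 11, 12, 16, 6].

Finding inversions in [11, 18, 15, 17, 11, 12, 16, 6]:

(0, 7): arr[0]=11 > arr[7]=6
(1, 2): arr[1]=18 > arr[2]=15
(1, 3): arr[1]=18 > arr[3]=17
(1, 4): arr[1]=18 > arr[4]=11
(1, 5): arr[1]=18 > arr[5]=12
(1, 6): arr[1]=18 > arr[6]=16
(1, 7): arr[1]=18 > arr[7]=6
(2, 4): arr[2]=15 > arr[4]=11
(2, 5): arr[2]=15 > arr[5]=12
(2, 7): arr[2]=15 > arr[7]=6
(3, 4): arr[3]=17 > arr[4]=11
(3, 5): arr[3]=17 > arr[5]=12
(3, 6): arr[3]=17 > arr[6]=16
(3, 7): arr[3]=17 > arr[7]=6
(4, 7): arr[4]=11 > arr[7]=6
(5, 7): arr[5]=12 > arr[7]=6
(6, 7): arr[6]=16 > arr[7]=6

Total inversions: 17

The array has 17 inversion(s): (0,7), (1,2), (1,3), (1,4), (1,5), (1,6), (1,7), (2,4), (2,5), (2,7), (3,4), (3,5), (3,6), (3,7), (4,7), (5,7), (6,7). Each pair (i,j) satisfies i < j and arr[i] > arr[j].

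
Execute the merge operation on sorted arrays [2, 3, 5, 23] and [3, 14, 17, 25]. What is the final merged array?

Merging process:

Compare 2 vs 3: take 2 from left. Merged: [2]
Compare 3 vs 3: take 3 from left. Merged: [2, 3]
Compare 5 vs 3: take 3 from right. Merged: [2, 3, 3]
Compare 5 vs 14: take 5 from left. Merged: [2, 3, 3, 5]
Compare 23 vs 14: take 14 from right. Merged: [2, 3, 3, 5, 14]
Compare 23 vs 17: take 17 from right. Merged: [2, 3, 3, 5, 14, 17]
Compare 23 vs 25: take 23 from left. Merged: [2, 3, 3, 5, 14, 17, 23]
Append remaining from right: [25]. Merged: [2, 3, 3, 5, 14, 17, 23, 25]

Final merged array: [2, 3, 3, 5, 14, 17, 23, 25]
Total comparisons: 7

The merged array is [2, 3, 3, 5, 14, 17, 23, 25], requiring 7 comparisons. The merge step runs in O(n) time where n is the total number of elements.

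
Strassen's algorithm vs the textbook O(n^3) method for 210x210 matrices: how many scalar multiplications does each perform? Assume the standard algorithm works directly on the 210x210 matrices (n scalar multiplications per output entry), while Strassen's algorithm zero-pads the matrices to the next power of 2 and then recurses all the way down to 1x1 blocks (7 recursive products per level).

Matrix multiplication for 210x210 matrices:

Strassen's algorithm requires power-of-2 dimensions. Pad 210x210 to 256x256 (next power of 2).

Standard algorithm: 210^3 = 9261000 multiplications
Strassen's algorithm: 7^(log2(256)) = 7^8 = 5764801 multiplications
Savings: 9261000 - 5764801 = 3496199 multiplications

Standard: 9261000 multiplications (210^3). Strassen: 5764801 multiplications (7^8, after padding to 256x256). Strassen reduces 8 recursive multiplications to 7 at each level.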